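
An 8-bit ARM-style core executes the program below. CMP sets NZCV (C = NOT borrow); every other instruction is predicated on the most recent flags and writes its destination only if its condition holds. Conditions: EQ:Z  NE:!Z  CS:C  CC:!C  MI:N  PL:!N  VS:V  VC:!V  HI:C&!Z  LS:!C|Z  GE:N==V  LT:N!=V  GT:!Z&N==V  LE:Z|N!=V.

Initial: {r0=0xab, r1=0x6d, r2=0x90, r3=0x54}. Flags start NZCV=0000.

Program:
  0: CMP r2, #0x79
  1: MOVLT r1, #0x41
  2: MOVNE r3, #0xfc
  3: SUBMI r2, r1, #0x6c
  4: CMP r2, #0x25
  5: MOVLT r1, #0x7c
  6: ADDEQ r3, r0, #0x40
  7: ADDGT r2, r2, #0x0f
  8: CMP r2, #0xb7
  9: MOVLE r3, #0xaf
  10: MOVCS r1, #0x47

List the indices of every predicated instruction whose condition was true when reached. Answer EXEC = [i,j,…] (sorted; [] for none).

0: ✓ CMP  NZCV=0011
1: ✓ MOVLT  r1←0x41
2: ✓ MOVNE  r3←0xfc
3: · SUBMI
4: ✓ CMP  NZCV=0011
5: ✓ MOVLT  r1←0x7c
6: · ADDEQ
7: · ADDGT
8: ✓ CMP  NZCV=1000
9: ✓ MOVLE  r3←0xaf
10: · MOVCS

EXEC = [1,2,5,9]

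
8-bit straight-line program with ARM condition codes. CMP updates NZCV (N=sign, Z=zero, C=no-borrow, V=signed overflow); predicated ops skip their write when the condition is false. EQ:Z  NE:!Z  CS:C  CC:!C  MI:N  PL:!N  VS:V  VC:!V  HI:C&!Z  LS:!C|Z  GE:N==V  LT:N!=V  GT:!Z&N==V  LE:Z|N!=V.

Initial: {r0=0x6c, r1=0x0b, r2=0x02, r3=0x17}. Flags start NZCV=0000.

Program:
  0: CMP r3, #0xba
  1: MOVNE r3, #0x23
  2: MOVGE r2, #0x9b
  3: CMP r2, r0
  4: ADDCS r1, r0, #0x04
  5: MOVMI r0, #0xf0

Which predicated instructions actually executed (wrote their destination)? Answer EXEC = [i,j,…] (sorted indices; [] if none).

EXEC = [1,2,4]

0: ✓ CMP  NZCV=0000
1: ✓ MOVNE  r3←0x23
2: ✓ MOVGE  r2←0x9b
3: ✓ CMP  NZCV=0011
4: ✓ ADDCS  r1←0x70
5: · MOVMI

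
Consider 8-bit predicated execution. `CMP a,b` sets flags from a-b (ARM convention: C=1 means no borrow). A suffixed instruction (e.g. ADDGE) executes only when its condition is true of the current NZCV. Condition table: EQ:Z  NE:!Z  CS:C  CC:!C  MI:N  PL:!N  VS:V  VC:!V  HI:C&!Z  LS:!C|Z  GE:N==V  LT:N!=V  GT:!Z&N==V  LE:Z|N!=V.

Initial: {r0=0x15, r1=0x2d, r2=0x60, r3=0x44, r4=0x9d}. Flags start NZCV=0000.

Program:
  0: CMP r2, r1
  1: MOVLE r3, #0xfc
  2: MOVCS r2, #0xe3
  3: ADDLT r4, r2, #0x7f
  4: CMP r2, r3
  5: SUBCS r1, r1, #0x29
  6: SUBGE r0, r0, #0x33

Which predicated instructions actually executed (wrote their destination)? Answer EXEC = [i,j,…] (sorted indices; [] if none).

EXEC = [2,5]

0: ✓ CMP  NZCV=0010
1: · MOVLE
2: ✓ MOVCS  r2←0xe3
3: · ADDLT
4: ✓ CMP  NZCV=1010
5: ✓ SUBCS  r1←0x04
6: · SUBGE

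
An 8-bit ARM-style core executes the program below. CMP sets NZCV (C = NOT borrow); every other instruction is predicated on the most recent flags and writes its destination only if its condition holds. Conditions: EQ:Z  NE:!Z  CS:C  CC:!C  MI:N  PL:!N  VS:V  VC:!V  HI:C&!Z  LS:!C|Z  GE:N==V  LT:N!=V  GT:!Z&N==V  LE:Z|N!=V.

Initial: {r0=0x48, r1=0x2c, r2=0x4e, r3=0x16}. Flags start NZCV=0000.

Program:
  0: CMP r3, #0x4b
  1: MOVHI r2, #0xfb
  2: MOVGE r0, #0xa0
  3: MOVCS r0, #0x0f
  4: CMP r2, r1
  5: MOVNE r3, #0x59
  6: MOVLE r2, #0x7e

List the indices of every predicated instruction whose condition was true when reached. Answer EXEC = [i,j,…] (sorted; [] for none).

EXEC = [5]

[0] flags=1000 → (cmp)
[1] flags=1000 HI?F → skip
[2] flags=1000 GE?F → skip
[3] flags=1000 CS?F → skip
[4] flags=0010 → (cmp)
[5] flags=0010 NE?T → r3=0x59
[6] flags=0010 LE?F → skip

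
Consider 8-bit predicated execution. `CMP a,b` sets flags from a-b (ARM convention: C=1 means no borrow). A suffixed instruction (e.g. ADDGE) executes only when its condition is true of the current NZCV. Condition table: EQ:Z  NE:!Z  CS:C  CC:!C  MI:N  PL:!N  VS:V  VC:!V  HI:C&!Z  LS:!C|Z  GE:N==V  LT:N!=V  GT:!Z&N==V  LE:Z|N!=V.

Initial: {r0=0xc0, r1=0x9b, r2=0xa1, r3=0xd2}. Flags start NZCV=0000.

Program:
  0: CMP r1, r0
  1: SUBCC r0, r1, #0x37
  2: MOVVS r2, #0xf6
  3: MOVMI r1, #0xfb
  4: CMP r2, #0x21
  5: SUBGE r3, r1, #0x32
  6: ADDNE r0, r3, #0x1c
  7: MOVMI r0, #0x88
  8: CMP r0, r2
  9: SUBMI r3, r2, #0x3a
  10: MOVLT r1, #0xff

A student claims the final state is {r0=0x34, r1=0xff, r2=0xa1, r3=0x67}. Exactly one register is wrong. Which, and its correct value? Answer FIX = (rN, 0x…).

0: ✓ CMP  NZCV=1000
1: ✓ SUBCC  r0←0x64
2: · MOVVS
3: ✓ MOVMI  r1←0xfb
4: ✓ CMP  NZCV=1010
5: · SUBGE
6: ✓ ADDNE  r0←0xee
7: ✓ MOVMI  r0←0x88
8: ✓ CMP  NZCV=1000
9: ✓ SUBMI  r3←0x67
10: ✓ MOVLT  r1←0xff

FIX = (r0, 0x88)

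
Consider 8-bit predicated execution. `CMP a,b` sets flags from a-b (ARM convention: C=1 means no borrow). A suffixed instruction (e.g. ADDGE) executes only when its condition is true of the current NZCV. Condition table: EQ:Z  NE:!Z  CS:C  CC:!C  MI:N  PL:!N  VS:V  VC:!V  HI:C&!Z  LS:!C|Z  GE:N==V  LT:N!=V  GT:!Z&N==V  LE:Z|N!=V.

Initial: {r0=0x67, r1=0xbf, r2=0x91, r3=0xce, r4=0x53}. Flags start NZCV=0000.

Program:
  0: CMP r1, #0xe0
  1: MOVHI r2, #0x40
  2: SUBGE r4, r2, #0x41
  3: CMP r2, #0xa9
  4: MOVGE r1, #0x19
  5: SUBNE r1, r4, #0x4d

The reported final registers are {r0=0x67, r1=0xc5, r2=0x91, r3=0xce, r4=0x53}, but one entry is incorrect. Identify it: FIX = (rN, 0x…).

0: ✓ CMP  NZCV=1000
1: · MOVHI
2: · SUBGE
3: ✓ CMP  NZCV=1000
4: · MOVGE
5: ✓ SUBNE  r1←0x06

FIX = (r1, 0x06)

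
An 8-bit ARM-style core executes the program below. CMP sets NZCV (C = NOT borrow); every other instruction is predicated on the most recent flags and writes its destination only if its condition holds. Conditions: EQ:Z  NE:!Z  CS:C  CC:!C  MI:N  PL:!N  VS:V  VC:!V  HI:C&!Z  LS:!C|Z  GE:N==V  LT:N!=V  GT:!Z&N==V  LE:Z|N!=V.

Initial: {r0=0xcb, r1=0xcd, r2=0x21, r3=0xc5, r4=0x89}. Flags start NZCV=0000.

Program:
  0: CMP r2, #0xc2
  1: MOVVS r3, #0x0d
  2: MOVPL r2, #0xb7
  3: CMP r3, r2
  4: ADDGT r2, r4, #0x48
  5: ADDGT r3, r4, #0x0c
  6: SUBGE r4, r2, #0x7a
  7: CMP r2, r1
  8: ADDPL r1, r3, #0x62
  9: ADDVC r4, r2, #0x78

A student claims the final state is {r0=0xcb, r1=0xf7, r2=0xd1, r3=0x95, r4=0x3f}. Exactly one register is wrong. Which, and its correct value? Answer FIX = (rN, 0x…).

FIX = (r4, 0x49)

[0] flags=0000 → (cmp)
[1] flags=0000 VS?F → skip
[2] flags=0000 PL?T → r2=0xb7
[3] flags=0010 → (cmp)
[4] flags=0010 GT?T → r2=0xd1
[5] flags=0010 GT?T → r3=0x95
[6] flags=0010 GE?T → r4=0x57
[7] flags=0010 → (cmp)
[8] flags=0010 PL?T → r1=0xf7
[9] flags=0010 VC?T → r4=0x49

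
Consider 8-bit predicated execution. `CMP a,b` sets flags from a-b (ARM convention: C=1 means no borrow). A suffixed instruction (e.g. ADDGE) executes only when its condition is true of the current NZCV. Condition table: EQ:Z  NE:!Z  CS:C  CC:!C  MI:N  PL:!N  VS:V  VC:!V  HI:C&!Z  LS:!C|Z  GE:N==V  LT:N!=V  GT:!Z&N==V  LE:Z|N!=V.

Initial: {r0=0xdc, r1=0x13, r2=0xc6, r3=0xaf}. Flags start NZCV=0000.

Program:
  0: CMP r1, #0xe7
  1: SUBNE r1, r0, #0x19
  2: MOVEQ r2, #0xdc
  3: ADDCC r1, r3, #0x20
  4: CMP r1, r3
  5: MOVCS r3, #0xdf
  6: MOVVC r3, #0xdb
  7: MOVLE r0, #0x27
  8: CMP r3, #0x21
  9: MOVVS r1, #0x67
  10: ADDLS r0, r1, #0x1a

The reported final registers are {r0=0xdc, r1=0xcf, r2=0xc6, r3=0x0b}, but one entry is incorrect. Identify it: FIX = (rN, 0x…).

[0] flags=0000 → (cmp)
[1] flags=0000 NE?T → r1=0xc3
[2] flags=0000 EQ?F → skip
[3] flags=0000 CC?T → r1=0xcf
[4] flags=0010 → (cmp)
[5] flags=0010 CS?T → r3=0xdf
[6] flags=0010 VC?T → r3=0xdb
[7] flags=0010 LE?F → skip
[8] flags=1010 → (cmp)
[9] flags=1010 VS?F → skip
[10] flags=1010 LS?F → skip

FIX = (r3, 0xdb)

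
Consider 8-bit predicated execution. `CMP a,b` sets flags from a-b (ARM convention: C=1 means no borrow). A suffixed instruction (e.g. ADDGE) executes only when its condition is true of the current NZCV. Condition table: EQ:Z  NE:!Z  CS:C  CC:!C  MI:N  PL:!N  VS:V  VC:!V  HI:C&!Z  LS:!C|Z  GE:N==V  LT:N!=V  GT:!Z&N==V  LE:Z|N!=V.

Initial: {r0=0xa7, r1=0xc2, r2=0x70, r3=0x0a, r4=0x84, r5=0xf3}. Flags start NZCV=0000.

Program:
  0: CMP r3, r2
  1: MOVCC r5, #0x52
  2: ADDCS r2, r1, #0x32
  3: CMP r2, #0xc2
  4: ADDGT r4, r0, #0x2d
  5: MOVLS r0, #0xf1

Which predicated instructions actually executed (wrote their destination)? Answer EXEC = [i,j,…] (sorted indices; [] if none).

EXEC = [1,4,5]

[0] flags=1000 → (cmp)
[1] flags=1000 CC?T → r5=0x52
[2] flags=1000 CS?F → skip
[3] flags=1001 → (cmp)
[4] flags=1001 GT?T → r4=0xd4
[5] flags=1001 LS?T → r0=0xf1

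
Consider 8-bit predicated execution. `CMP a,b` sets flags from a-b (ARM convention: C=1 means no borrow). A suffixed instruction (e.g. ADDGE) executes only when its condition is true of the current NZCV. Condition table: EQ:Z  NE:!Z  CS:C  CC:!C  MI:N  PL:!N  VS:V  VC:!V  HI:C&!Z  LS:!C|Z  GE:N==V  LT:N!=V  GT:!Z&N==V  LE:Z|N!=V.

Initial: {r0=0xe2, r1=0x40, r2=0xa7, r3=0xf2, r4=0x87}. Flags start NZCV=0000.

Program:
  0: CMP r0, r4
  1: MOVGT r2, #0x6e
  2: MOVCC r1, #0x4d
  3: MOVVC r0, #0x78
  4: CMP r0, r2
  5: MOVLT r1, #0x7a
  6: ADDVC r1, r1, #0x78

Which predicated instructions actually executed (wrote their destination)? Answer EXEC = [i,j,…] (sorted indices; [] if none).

EXEC = [1,3,6]

[0] flags=0010 → (cmp)
[1] flags=0010 GT?T → r2=0x6e
[2] flags=0010 CC?F → skip
[3] flags=0010 VC?T → r0=0x78
[4] flags=0010 → (cmp)
[5] flags=0010 LT?F → skip
[6] flags=0010 VC?T → r1=0xb8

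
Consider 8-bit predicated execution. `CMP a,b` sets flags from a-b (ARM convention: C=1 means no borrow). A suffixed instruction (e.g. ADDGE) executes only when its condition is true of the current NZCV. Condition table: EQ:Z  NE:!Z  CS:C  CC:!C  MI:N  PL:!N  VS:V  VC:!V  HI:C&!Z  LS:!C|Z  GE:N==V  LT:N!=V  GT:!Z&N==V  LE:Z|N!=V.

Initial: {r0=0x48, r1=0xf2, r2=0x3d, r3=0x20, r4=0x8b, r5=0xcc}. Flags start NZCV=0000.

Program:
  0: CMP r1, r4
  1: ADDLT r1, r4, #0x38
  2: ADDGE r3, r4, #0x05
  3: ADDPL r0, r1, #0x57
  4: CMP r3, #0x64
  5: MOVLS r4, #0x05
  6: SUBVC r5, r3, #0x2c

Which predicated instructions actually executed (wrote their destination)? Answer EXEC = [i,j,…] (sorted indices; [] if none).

EXEC = [2,3]

[0] flags=0010 → (cmp)
[1] flags=0010 LT?F → skip
[2] flags=0010 GE?T → r3=0x90
[3] flags=0010 PL?T → r0=0x49
[4] flags=0011 → (cmp)
[5] flags=0011 LS?F → skip
[6] flags=0011 VC?F → skip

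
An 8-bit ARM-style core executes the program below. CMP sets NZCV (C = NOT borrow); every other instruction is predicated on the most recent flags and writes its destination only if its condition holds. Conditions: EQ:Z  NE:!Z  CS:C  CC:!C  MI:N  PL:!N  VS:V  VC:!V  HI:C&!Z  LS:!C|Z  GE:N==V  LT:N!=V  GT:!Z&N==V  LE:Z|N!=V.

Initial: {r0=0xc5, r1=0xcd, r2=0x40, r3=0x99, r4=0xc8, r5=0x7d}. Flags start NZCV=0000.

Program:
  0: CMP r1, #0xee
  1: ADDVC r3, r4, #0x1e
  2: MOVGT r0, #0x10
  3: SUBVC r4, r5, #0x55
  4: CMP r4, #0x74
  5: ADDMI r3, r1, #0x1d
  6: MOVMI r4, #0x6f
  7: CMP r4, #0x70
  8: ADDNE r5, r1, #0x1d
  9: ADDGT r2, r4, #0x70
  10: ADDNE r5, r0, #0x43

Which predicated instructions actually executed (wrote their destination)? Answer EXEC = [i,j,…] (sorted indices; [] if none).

EXEC = [1,3,5,6,8,10]

[0] flags=1000 → (cmp)
[1] flags=1000 VC?T → r3=0xe6
[2] flags=1000 GT?F → skip
[3] flags=1000 VC?T → r4=0x28
[4] flags=1000 → (cmp)
[5] flags=1000 MI?T → r3=0xea
[6] flags=1000 MI?T → r4=0x6f
[7] flags=1000 → (cmp)
[8] flags=1000 NE?T → r5=0xea
[9] flags=1000 GT?F → skip
[10] flags=1000 NE?T → r5=0x08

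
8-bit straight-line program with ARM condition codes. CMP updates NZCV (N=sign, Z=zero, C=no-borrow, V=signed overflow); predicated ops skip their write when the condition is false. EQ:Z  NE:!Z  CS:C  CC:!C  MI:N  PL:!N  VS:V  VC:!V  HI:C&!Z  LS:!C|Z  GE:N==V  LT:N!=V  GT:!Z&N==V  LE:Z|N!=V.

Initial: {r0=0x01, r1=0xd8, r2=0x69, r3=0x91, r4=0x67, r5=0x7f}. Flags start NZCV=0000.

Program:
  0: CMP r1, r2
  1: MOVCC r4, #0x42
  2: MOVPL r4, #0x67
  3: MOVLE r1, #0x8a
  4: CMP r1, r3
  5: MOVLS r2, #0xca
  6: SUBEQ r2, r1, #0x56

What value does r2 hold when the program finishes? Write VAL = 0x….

VAL = 0xca

0: ✓ CMP  NZCV=0011
1: · MOVCC
2: ✓ MOVPL  r4←0x67
3: ✓ MOVLE  r1←0x8a
4: ✓ CMP  NZCV=1000
5: ✓ MOVLS  r2←0xca
6: · SUBEQ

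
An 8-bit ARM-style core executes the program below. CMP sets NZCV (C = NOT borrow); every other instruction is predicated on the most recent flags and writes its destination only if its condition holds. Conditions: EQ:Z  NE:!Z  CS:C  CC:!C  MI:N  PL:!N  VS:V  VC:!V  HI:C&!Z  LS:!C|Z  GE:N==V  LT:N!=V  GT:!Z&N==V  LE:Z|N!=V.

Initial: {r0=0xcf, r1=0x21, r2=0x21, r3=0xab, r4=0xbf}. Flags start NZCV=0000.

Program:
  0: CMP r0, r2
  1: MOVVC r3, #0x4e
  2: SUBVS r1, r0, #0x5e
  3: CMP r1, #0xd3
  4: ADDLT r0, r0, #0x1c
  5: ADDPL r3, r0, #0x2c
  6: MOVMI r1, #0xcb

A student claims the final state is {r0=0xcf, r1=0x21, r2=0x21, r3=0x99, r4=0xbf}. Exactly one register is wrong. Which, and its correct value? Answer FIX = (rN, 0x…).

[0] flags=1010 → (cmp)
[1] flags=1010 VC?T → r3=0x4e
[2] flags=1010 VS?F → skip
[3] flags=0000 → (cmp)
[4] flags=0000 LT?F → skip
[5] flags=0000 PL?T → r3=0xfb
[6] flags=0000 MI?F → skip

FIX = (r3, 0xfb)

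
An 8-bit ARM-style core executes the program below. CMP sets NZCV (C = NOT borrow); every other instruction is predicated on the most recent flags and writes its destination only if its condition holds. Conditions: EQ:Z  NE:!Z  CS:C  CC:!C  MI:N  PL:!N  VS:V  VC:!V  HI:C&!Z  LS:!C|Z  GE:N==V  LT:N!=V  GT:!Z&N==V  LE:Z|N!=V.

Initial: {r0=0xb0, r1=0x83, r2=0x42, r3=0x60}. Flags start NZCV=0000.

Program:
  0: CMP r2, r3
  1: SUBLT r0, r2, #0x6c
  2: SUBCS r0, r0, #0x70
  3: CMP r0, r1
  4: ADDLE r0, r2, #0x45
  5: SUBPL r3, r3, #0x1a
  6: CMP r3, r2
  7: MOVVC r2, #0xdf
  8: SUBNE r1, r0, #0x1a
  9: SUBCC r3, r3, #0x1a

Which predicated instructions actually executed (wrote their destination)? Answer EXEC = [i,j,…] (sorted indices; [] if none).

EXEC = [1,5,7,8]

[0] flags=1000 → (cmp)
[1] flags=1000 LT?T → r0=0xd6
[2] flags=1000 CS?F → skip
[3] flags=0010 → (cmp)
[4] flags=0010 LE?F → skip
[5] flags=0010 PL?T → r3=0x46
[6] flags=0010 → (cmp)
[7] flags=0010 VC?T → r2=0xdf
[8] flags=0010 NE?T → r1=0xbc
[9] flags=0010 CC?F → skip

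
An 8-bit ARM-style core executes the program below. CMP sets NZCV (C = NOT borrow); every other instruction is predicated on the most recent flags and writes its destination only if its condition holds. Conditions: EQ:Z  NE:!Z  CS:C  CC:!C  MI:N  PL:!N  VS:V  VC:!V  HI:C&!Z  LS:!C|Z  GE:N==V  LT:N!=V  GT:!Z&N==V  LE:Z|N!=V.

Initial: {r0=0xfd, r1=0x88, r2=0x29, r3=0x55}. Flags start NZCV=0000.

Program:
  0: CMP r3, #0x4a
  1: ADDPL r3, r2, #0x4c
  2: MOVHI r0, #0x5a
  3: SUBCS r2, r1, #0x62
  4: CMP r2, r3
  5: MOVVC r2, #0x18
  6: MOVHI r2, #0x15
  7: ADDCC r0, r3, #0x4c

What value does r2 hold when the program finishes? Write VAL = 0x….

VAL = 0x18

0: ✓ CMP  NZCV=0010
1: ✓ ADDPL  r3←0x75
2: ✓ MOVHI  r0←0x5a
3: ✓ SUBCS  r2←0x26
4: ✓ CMP  NZCV=1000
5: ✓ MOVVC  r2←0x18
6: · MOVHI
7: ✓ ADDCC  r0←0xc1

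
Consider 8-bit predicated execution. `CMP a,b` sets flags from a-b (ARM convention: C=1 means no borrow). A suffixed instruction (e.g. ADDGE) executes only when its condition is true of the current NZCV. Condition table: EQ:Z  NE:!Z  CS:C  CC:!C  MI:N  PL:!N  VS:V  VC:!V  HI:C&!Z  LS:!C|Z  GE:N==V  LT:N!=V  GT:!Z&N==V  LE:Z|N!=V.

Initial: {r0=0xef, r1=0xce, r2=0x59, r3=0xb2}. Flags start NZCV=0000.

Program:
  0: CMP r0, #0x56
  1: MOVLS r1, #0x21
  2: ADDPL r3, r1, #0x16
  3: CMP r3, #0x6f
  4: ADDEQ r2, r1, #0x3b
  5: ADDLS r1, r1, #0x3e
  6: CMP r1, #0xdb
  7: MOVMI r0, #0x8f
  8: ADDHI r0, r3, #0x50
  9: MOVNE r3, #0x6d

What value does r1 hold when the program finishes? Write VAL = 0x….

0: ✓ CMP  NZCV=1010
1: · MOVLS
2: · ADDPL
3: ✓ CMP  NZCV=0011
4: · ADDEQ
5: · ADDLS
6: ✓ CMP  NZCV=1000
7: ✓ MOVMI  r0←0x8f
8: · ADDHI
9: ✓ MOVNE  r3←0x6d

VAL = 0xce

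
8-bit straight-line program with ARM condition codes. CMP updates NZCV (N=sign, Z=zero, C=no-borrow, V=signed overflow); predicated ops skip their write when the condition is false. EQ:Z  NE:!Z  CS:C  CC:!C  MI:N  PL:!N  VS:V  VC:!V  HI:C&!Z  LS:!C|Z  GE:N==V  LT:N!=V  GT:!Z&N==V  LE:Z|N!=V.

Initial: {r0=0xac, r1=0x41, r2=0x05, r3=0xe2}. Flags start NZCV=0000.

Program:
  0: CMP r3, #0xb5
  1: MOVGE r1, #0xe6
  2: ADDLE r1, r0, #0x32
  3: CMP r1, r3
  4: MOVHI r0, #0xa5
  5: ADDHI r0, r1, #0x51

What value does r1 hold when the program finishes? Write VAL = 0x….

VAL = 0xe6

[0] flags=0010 → (cmp)
[1] flags=0010 GE?T → r1=0xe6
[2] flags=0010 LE?F → skip
[3] flags=0010 → (cmp)
[4] flags=0010 HI?T → r0=0xa5
[5] flags=0010 HI?T → r0=0x37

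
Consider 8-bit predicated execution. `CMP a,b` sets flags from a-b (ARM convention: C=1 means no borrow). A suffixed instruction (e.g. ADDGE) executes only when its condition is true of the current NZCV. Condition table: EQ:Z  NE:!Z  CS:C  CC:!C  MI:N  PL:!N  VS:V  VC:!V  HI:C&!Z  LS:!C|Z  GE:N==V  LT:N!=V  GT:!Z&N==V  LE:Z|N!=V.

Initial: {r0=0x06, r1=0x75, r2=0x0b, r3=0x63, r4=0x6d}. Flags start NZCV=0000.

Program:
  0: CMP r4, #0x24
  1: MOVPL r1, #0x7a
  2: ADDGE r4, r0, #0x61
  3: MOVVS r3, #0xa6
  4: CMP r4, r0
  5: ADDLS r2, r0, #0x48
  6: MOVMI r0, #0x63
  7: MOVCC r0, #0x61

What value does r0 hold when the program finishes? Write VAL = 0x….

[0] flags=0010 → (cmp)
[1] flags=0010 PL?T → r1=0x7a
[2] flags=0010 GE?T → r4=0x67
[3] flags=0010 VS?F → skip
[4] flags=0010 → (cmp)
[5] flags=0010 LS?F → skip
[6] flags=0010 MI?F → skip
[7] flags=0010 CC?F → skip

VAL = 0x06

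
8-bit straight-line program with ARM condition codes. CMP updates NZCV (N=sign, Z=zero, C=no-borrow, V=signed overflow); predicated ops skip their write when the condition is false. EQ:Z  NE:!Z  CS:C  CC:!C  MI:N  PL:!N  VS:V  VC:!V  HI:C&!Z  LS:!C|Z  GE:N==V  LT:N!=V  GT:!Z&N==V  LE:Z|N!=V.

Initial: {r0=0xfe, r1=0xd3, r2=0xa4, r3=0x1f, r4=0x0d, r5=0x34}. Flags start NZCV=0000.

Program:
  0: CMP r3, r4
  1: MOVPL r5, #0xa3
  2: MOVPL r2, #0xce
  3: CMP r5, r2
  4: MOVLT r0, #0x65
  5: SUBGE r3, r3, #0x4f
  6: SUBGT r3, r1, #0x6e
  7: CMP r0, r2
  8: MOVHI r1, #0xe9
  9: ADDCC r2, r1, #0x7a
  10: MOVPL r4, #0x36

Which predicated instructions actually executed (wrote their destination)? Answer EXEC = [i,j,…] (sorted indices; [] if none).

[0] flags=0010 → (cmp)
[1] flags=0010 PL?T → r5=0xa3
[2] flags=0010 PL?T → r2=0xce
[3] flags=1000 → (cmp)
[4] flags=1000 LT?T → r0=0x65
[5] flags=1000 GE?F → skip
[6] flags=1000 GT?F → skip
[7] flags=1001 → (cmp)
[8] flags=1001 HI?F → skip
[9] flags=1001 CC?T → r2=0x4d
[10] flags=1001 PL?F → skip

EXEC = [1,2,4,9]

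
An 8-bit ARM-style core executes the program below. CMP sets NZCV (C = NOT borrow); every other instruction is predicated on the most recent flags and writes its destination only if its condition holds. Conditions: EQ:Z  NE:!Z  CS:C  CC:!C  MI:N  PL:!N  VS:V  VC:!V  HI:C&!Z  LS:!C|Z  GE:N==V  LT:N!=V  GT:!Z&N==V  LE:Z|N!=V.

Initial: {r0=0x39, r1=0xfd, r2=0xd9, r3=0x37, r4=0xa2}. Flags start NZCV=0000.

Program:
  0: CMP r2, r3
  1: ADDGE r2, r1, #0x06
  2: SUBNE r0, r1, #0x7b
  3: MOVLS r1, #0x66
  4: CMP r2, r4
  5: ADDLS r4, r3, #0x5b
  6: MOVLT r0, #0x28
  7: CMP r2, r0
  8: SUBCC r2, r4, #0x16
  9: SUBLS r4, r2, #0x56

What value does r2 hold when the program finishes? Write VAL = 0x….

VAL = 0xd9

0: ✓ CMP  NZCV=1010
1: · ADDGE
2: ✓ SUBNE  r0←0x82
3: · MOVLS
4: ✓ CMP  NZCV=0010
5: · ADDLS
6: · MOVLT
7: ✓ CMP  NZCV=0010
8: · SUBCC
9: · SUBLS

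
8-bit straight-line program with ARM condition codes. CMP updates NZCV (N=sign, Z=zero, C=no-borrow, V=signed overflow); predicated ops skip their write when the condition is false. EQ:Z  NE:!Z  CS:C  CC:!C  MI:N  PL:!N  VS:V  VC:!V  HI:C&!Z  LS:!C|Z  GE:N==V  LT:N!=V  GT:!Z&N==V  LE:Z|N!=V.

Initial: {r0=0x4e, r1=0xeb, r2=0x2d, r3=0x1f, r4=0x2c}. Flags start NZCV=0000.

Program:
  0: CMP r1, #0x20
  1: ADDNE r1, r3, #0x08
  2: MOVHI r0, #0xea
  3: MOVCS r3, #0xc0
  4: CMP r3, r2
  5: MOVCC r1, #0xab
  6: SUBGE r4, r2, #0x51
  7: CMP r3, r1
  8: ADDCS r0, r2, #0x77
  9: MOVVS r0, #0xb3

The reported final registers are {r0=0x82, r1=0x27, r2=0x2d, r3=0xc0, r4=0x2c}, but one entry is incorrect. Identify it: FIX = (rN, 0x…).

0: ✓ CMP  NZCV=1010
1: ✓ ADDNE  r1←0x27
2: ✓ MOVHI  r0←0xea
3: ✓ MOVCS  r3←0xc0
4: ✓ CMP  NZCV=1010
5: · MOVCC
6: · SUBGE
7: ✓ CMP  NZCV=1010
8: ✓ ADDCS  r0←0xa4
9: · MOVVS

FIX = (r0, 0xa4)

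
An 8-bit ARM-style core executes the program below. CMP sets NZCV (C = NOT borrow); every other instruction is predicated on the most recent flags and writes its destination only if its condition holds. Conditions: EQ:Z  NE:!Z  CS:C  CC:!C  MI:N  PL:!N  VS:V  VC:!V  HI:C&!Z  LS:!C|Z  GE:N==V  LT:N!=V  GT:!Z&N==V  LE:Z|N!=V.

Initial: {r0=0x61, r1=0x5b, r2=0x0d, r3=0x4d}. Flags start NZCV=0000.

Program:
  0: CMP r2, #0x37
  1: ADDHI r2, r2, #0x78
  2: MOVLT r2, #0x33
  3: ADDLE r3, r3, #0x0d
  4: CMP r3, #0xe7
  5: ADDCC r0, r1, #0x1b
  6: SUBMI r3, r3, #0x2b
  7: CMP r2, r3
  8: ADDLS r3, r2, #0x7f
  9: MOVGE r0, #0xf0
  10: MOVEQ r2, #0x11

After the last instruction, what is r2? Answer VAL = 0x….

[0] flags=1000 → (cmp)
[1] flags=1000 HI?F → skip
[2] flags=1000 LT?T → r2=0x33
[3] flags=1000 LE?T → r3=0x5a
[4] flags=0000 → (cmp)
[5] flags=0000 CC?T → r0=0x76
[6] flags=0000 MI?F → skip
[7] flags=1000 → (cmp)
[8] flags=1000 LS?T → r3=0xb2
[9] flags=1000 GE?F → skip
[10] flags=1000 EQ?F → skip

VAL = 0x33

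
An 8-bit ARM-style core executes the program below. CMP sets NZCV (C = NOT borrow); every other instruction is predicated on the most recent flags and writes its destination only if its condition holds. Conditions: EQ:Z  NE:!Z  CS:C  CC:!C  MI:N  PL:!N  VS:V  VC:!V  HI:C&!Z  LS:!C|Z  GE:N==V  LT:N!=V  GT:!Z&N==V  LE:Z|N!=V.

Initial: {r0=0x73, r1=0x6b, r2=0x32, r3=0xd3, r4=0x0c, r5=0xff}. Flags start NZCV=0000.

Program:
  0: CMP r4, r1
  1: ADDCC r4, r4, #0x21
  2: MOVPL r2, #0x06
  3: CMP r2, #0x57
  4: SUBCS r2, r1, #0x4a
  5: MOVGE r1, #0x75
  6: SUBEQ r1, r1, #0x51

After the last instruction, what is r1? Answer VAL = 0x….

0: ✓ CMP  NZCV=1000
1: ✓ ADDCC  r4←0x2d
2: · MOVPL
3: ✓ CMP  NZCV=1000
4: · SUBCS
5: · MOVGE
6: · SUBEQ

VAL = 0x6b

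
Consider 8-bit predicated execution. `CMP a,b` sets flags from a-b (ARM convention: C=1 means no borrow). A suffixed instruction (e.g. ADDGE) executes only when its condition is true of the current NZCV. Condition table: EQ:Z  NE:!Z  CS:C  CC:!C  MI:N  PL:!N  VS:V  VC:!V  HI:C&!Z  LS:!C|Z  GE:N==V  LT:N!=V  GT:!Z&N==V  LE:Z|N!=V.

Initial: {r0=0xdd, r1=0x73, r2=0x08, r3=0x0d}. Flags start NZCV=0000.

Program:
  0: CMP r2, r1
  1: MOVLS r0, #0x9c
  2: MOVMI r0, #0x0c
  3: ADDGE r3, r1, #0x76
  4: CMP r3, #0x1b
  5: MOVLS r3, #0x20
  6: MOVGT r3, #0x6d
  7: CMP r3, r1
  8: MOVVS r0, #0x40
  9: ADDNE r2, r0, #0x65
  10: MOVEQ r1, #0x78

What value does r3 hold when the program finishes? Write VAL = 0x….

0: ✓ CMP  NZCV=1000
1: ✓ MOVLS  r0←0x9c
2: ✓ MOVMI  r0←0x0c
3: · ADDGE
4: ✓ CMP  NZCV=1000
5: ✓ MOVLS  r3←0x20
6: · MOVGT
7: ✓ CMP  NZCV=1000
8: · MOVVS
9: ✓ ADDNE  r2←0x71
10: · MOVEQ

VAL = 0x20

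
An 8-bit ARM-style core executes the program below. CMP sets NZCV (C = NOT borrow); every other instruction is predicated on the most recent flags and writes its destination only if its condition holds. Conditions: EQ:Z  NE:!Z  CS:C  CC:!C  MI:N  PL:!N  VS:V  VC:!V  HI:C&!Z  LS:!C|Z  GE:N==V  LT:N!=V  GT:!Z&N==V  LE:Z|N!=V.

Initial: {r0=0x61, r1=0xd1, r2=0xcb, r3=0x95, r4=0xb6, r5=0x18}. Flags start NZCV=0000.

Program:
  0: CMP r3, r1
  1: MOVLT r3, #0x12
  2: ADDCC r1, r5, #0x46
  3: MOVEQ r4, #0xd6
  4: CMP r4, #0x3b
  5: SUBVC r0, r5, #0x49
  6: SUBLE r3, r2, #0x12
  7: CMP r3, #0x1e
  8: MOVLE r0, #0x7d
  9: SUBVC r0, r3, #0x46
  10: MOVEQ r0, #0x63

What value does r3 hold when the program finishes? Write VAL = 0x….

0: ✓ CMP  NZCV=1000
1: ✓ MOVLT  r3←0x12
2: ✓ ADDCC  r1←0x5e
3: · MOVEQ
4: ✓ CMP  NZCV=0011
5: · SUBVC
6: ✓ SUBLE  r3←0xb9
7: ✓ CMP  NZCV=1010
8: ✓ MOVLE  r0←0x7d
9: ✓ SUBVC  r0←0x73
10: · MOVEQ

VAL = 0xb9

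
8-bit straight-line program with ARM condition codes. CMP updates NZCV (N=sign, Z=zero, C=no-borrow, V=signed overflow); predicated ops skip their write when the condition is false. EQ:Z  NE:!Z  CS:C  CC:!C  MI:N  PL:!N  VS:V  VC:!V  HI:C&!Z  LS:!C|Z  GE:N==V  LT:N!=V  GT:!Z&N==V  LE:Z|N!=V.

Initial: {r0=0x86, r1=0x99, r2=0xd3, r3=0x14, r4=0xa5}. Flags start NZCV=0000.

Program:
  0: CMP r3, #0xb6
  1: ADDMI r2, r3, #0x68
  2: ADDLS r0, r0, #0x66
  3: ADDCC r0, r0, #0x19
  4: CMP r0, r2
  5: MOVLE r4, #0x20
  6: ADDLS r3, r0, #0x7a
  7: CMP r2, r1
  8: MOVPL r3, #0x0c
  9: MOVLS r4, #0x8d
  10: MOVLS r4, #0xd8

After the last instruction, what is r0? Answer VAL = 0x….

VAL = 0x05

[0] flags=0000 → (cmp)
[1] flags=0000 MI?F → skip
[2] flags=0000 LS?T → r0=0xec
[3] flags=0000 CC?T → r0=0x05
[4] flags=0000 → (cmp)
[5] flags=0000 LE?F → skip
[6] flags=0000 LS?T → r3=0x7f
[7] flags=0010 → (cmp)
[8] flags=0010 PL?T → r3=0x0c
[9] flags=0010 LS?F → skip
[10] flags=0010 LS?F → skip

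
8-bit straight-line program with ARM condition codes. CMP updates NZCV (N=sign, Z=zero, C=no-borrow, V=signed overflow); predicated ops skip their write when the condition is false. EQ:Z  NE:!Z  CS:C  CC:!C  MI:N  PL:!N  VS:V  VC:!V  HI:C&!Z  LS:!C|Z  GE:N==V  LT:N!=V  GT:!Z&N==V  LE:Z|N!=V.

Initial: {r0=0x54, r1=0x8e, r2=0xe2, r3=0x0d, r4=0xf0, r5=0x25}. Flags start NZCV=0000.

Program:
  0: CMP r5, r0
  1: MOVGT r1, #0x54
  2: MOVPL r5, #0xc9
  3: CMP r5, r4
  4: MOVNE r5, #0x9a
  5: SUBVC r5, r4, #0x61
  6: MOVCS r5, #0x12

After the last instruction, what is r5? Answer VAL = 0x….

[0] flags=1000 → (cmp)
[1] flags=1000 GT?F → skip
[2] flags=1000 PL?F → skip
[3] flags=0000 → (cmp)
[4] flags=0000 NE?T → r5=0x9a
[5] flags=0000 VC?T → r5=0x8f
[6] flags=0000 CS?F → skip

VAL = 0x8f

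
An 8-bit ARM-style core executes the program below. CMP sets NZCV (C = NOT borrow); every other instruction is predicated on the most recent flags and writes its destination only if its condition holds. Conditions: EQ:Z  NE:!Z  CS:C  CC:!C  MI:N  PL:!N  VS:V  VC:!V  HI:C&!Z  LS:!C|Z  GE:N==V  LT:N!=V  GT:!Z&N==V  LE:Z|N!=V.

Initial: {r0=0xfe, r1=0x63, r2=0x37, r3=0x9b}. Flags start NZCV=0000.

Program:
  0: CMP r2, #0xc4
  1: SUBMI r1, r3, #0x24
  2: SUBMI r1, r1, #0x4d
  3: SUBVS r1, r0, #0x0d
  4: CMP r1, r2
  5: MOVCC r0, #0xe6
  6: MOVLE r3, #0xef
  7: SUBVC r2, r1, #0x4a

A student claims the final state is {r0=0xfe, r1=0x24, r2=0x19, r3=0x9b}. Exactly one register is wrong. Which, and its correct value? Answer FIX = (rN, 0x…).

FIX = (r1, 0x63)

0: ✓ CMP  NZCV=0000
1: · SUBMI
2: · SUBMI
3: · SUBVS
4: ✓ CMP  NZCV=0010
5: · MOVCC
6: · MOVLE
7: ✓ SUBVC  r2←0x19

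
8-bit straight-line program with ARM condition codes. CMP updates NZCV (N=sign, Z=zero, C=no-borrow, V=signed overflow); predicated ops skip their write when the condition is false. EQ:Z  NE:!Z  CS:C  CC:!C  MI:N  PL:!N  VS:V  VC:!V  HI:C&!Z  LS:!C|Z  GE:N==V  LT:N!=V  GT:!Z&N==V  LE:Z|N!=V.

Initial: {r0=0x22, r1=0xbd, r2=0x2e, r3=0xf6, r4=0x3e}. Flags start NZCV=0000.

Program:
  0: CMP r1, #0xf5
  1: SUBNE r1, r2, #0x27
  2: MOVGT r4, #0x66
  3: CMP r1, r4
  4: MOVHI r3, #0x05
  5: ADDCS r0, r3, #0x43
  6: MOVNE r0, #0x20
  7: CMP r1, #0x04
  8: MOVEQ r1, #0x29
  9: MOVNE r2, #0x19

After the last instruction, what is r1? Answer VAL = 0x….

0: ✓ CMP  NZCV=1000
1: ✓ SUBNE  r1←0x07
2: · MOVGT
3: ✓ CMP  NZCV=1000
4: · MOVHI
5: · ADDCS
6: ✓ MOVNE  r0←0x20
7: ✓ CMP  NZCV=0010
8: · MOVEQ
9: ✓ MOVNE  r2←0x19

VAL = 0x07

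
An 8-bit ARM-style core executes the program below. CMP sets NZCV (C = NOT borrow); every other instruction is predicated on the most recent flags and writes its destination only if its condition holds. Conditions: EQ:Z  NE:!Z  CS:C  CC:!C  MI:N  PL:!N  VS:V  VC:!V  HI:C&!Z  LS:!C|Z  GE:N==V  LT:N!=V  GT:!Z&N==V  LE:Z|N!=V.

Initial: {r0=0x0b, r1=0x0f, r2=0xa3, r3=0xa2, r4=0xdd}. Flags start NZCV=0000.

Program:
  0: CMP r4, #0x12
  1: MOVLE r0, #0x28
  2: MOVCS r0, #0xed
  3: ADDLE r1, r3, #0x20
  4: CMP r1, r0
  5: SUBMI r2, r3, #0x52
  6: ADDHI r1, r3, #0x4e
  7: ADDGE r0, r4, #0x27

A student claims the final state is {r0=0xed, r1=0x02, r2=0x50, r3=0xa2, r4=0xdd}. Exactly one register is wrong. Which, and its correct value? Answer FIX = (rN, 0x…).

0: ✓ CMP  NZCV=1010
1: ✓ MOVLE  r0←0x28
2: ✓ MOVCS  r0←0xed
3: ✓ ADDLE  r1←0xc2
4: ✓ CMP  NZCV=1000
5: ✓ SUBMI  r2←0x50
6: · ADDHI
7: · ADDGE

FIX = (r1, 0xc2)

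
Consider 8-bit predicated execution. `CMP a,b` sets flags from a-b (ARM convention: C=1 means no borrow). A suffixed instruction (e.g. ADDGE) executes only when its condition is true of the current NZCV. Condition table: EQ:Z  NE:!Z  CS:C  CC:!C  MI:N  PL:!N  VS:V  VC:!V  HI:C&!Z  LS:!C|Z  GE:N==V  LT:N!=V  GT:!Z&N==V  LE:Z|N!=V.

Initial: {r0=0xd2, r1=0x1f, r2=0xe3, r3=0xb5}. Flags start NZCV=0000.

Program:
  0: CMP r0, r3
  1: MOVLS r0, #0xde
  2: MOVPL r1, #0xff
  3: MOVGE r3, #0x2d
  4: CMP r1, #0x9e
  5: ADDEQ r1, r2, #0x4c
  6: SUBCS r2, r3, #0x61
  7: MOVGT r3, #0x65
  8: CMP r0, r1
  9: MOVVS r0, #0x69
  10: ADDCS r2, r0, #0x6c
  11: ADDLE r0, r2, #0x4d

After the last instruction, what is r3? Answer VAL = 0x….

VAL = 0x65

[0] flags=0010 → (cmp)
[1] flags=0010 LS?F → skip
[2] flags=0010 PL?T → r1=0xff
[3] flags=0010 GE?T → r3=0x2d
[4] flags=0010 → (cmp)
[5] flags=0010 EQ?F → skip
[6] flags=0010 CS?T → r2=0xcc
[7] flags=0010 GT?T → r3=0x65
[8] flags=1000 → (cmp)
[9] flags=1000 VS?F → skip
[10] flags=1000 CS?F → skip
[11] flags=1000 LE?T → r0=0x19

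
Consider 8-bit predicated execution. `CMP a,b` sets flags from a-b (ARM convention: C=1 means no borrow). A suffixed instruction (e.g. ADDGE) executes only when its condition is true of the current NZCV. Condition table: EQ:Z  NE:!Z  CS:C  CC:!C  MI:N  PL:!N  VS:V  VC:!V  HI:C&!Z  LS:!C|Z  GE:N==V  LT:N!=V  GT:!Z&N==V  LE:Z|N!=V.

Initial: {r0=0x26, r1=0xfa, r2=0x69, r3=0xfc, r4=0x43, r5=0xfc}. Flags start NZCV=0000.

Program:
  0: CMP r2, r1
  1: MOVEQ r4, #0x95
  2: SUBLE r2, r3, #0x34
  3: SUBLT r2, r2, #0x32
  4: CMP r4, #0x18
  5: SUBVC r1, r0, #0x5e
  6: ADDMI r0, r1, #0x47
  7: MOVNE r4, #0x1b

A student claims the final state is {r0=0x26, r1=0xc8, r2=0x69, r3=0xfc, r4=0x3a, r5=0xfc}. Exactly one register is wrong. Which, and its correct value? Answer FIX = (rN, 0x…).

FIX = (r4, 0x1b)

0: ✓ CMP  NZCV=0000
1: · MOVEQ
2: · SUBLE
3: · SUBLT
4: ✓ CMP  NZCV=0010
5: ✓ SUBVC  r1←0xc8
6: · ADDMI
7: ✓ MOVNE  r4←0x1b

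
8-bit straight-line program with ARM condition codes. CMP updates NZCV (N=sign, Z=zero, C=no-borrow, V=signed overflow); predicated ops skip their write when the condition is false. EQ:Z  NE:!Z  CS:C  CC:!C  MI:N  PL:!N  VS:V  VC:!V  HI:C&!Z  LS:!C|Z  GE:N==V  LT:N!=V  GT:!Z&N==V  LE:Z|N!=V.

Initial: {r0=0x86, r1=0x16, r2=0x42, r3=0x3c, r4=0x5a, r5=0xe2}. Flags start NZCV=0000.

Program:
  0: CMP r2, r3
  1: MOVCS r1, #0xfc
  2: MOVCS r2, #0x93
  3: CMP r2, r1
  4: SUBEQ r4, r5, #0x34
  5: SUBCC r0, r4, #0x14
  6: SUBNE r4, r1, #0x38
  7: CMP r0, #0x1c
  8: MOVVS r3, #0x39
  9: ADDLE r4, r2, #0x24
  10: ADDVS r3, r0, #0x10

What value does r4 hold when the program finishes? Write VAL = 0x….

VAL = 0xc4

[0] flags=0010 → (cmp)
[1] flags=0010 CS?T → r1=0xfc
[2] flags=0010 CS?T → r2=0x93
[3] flags=1000 → (cmp)
[4] flags=1000 EQ?F → skip
[5] flags=1000 CC?T → r0=0x46
[6] flags=1000 NE?T → r4=0xc4
[7] flags=0010 → (cmp)
[8] flags=0010 VS?F → skip
[9] flags=0010 LE?F → skip
[10] flags=0010 VS?F → skip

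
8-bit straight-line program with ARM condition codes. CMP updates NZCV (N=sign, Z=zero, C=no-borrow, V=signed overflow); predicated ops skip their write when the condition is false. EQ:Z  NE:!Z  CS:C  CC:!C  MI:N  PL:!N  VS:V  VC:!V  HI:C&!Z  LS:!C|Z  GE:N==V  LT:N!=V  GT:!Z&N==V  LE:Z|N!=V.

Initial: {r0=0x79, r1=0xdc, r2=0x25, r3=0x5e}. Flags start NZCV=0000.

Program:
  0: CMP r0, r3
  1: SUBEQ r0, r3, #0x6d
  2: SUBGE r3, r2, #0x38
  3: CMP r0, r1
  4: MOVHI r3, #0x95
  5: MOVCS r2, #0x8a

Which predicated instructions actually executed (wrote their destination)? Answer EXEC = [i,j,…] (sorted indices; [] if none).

[0] flags=0010 → (cmp)
[1] flags=0010 EQ?F → skip
[2] flags=0010 GE?T → r3=0xed
[3] flags=1001 → (cmp)
[4] flags=1001 HI?F → skip
[5] flags=1001 CS?F → skip

EXEC = [2]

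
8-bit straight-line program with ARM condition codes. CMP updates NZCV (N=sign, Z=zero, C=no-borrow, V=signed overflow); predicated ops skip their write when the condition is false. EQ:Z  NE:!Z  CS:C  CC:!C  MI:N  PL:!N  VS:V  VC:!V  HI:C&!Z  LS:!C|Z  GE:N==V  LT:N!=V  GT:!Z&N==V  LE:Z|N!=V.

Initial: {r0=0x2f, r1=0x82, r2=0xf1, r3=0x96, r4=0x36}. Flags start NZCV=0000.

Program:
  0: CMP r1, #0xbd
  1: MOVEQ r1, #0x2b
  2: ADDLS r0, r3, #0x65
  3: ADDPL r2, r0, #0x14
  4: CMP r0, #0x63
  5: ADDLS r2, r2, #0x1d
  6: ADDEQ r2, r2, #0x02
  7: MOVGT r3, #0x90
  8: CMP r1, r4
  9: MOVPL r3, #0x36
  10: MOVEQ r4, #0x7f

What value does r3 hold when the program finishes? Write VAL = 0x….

VAL = 0x36

[0] flags=1000 → (cmp)
[1] flags=1000 EQ?F → skip
[2] flags=1000 LS?T → r0=0xfb
[3] flags=1000 PL?F → skip
[4] flags=1010 → (cmp)
[5] flags=1010 LS?F → skip
[6] flags=1010 EQ?F → skip
[7] flags=1010 GT?F → skip
[8] flags=0011 → (cmp)
[9] flags=0011 PL?T → r3=0x36
[10] flags=0011 EQ?F → skip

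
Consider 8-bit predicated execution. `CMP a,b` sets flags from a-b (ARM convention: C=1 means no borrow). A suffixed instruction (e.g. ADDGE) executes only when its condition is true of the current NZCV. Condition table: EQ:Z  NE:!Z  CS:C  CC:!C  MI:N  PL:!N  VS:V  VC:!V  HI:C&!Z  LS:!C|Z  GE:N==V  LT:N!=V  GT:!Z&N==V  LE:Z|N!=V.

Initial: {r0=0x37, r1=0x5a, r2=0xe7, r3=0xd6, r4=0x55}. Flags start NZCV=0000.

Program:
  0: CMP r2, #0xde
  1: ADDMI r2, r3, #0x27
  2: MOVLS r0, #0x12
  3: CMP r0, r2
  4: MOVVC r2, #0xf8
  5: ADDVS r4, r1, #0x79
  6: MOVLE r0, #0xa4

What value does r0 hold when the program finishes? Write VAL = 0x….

0: ✓ CMP  NZCV=0010
1: · ADDMI
2: · MOVLS
3: ✓ CMP  NZCV=0000
4: ✓ MOVVC  r2←0xf8
5: · ADDVS
6: · MOVLE

VAL = 0x37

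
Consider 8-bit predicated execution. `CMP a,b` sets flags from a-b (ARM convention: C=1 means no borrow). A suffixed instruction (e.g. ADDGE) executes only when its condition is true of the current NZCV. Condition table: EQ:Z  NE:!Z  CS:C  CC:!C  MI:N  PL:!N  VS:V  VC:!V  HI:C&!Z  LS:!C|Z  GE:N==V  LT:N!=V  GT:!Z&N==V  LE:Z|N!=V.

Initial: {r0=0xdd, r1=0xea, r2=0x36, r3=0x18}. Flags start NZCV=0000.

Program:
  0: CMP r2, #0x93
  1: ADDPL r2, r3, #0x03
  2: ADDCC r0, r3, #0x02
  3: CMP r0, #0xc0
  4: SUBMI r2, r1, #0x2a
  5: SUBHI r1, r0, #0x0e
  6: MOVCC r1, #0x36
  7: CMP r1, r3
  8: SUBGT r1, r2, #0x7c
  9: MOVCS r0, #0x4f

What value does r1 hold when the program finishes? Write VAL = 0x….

0: ✓ CMP  NZCV=1001
1: · ADDPL
2: ✓ ADDCC  r0←0x1a
3: ✓ CMP  NZCV=0000
4: · SUBMI
5: · SUBHI
6: ✓ MOVCC  r1←0x36
7: ✓ CMP  NZCV=0010
8: ✓ SUBGT  r1←0xba
9: ✓ MOVCS  r0←0x4f

VAL = 0xba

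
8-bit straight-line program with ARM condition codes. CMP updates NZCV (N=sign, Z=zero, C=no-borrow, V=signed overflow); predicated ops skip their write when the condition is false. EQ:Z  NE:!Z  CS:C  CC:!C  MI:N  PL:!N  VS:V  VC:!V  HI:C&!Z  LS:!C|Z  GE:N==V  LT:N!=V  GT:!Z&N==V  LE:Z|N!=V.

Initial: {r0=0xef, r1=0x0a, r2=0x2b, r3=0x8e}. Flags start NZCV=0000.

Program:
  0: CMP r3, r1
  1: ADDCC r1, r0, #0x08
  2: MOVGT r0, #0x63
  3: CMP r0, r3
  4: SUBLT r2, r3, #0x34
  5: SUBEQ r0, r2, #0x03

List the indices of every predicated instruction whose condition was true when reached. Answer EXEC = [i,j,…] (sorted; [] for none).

0: ✓ CMP  NZCV=1010
1: · ADDCC
2: · MOVGT
3: ✓ CMP  NZCV=0010
4: · SUBLT
5: · SUBEQ

EXEC = []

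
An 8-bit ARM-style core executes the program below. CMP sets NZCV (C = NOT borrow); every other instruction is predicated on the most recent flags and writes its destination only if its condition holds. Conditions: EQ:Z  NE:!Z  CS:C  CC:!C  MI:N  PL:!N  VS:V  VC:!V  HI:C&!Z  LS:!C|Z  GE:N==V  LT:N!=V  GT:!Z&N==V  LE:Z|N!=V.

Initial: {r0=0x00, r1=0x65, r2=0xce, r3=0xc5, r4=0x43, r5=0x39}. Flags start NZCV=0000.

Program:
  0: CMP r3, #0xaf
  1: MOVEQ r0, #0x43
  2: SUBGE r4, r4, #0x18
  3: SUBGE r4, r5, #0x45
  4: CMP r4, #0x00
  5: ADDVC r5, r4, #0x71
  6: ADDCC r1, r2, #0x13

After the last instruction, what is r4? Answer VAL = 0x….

VAL = 0xf4

0: ✓ CMP  NZCV=0010
1: · MOVEQ
2: ✓ SUBGE  r4←0x2b
3: ✓ SUBGE  r4←0xf4
4: ✓ CMP  NZCV=1010
5: ✓ ADDVC  r5←0x65
6: · ADDCC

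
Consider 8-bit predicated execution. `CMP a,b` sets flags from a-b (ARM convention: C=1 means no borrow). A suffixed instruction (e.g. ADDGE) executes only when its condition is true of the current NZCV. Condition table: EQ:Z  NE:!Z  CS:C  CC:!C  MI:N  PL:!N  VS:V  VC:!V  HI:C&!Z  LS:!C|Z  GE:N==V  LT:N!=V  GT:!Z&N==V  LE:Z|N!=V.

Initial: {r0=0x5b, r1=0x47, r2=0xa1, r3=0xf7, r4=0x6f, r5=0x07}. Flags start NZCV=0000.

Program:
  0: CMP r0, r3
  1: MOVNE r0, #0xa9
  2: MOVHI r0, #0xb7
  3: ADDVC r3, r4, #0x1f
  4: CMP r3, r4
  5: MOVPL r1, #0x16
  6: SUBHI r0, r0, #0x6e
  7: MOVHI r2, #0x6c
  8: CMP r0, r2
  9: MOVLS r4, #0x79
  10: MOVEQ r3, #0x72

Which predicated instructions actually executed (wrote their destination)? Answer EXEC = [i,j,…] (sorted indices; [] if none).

EXEC = [1,3,5,6,7,9]

0: ✓ CMP  NZCV=0000
1: ✓ MOVNE  r0←0xa9
2: · MOVHI
3: ✓ ADDVC  r3←0x8e
4: ✓ CMP  NZCV=0011
5: ✓ MOVPL  r1←0x16
6: ✓ SUBHI  r0←0x3b
7: ✓ MOVHI  r2←0x6c
8: ✓ CMP  NZCV=1000
9: ✓ MOVLS  r4←0x79
10: · MOVEQ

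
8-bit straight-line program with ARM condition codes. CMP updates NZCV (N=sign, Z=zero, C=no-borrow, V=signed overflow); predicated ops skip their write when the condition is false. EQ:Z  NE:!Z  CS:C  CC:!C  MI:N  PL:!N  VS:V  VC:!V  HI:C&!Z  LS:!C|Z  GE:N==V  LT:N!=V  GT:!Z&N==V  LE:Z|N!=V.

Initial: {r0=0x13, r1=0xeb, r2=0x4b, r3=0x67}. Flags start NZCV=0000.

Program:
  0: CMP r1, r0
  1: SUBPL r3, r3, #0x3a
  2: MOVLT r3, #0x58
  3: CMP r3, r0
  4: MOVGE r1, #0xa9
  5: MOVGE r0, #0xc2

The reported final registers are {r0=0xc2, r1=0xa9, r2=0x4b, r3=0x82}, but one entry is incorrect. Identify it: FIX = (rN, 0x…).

[0] flags=1010 → (cmp)
[1] flags=1010 PL?F → skip
[2] flags=1010 LT?T → r3=0x58
[3] flags=0010 → (cmp)
[4] flags=0010 GE?T → r1=0xa9
[5] flags=0010 GE?T → r0=0xc2

FIX = (r3, 0x58)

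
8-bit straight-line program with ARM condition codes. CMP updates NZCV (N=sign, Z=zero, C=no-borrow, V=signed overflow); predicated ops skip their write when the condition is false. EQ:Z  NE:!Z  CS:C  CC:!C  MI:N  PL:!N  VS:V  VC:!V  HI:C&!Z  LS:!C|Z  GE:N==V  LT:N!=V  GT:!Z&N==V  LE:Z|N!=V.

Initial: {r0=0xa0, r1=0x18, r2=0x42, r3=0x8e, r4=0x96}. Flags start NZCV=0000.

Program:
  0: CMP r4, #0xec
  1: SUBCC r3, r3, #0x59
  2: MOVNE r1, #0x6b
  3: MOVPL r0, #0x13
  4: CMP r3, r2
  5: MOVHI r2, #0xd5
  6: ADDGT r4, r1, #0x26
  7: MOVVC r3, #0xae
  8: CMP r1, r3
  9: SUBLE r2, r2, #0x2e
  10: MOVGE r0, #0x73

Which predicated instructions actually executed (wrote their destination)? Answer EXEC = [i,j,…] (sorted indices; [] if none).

EXEC = [1,2,7,10]

[0] flags=1000 → (cmp)
[1] flags=1000 CC?T → r3=0x35
[2] flags=1000 NE?T → r1=0x6b
[3] flags=1000 PL?F → skip
[4] flags=1000 → (cmp)
[5] flags=1000 HI?F → skip
[6] flags=1000 GT?F → skip
[7] flags=1000 VC?T → r3=0xae
[8] flags=1001 → (cmp)
[9] flags=1001 LE?F → skip
[10] flags=1001 GE?T → r0=0x73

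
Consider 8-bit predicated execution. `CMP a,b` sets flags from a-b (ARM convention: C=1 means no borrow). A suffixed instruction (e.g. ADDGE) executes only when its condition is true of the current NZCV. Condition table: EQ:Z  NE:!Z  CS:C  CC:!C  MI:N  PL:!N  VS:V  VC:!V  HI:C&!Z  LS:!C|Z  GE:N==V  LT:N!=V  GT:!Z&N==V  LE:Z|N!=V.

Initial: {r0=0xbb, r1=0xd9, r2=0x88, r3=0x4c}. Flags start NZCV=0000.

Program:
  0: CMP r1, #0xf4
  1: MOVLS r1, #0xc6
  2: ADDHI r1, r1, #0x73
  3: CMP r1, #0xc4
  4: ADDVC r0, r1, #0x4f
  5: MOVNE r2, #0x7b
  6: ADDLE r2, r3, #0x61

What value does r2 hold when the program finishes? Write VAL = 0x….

VAL = 0x7b

[0] flags=1000 → (cmp)
[1] flags=1000 LS?T → r1=0xc6
[2] flags=1000 HI?F → skip
[3] flags=0010 → (cmp)
[4] flags=0010 VC?T → r0=0x15
[5] flags=0010 NE?T → r2=0x7b
[6] flags=0010 LE?F → skip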